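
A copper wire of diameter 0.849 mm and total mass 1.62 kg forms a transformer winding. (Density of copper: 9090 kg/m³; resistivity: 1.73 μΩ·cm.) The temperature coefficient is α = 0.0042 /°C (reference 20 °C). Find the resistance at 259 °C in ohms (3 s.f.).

ρ = 1.73 μΩ·cm = 1.73×10^-8 Ω·m
A = π(d/2)² = π(4.2450e-04 m)² = 5.6612e-07 m²
L = m/(density·A) = 1.62/(9090×5.6612e-07) = 314.8 m
R = ρL/A = (1.73×10^-8)(314.8)/(5.6612e-07) = 9.62 Ω
R(259 °C) = 9.62 × (1 + 0.0042×239) = 19.3 Ω

19.3 Ω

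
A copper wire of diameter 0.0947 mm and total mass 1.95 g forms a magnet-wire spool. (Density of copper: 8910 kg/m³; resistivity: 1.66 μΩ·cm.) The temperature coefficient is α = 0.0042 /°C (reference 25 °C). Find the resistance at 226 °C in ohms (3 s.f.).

135 Ω

ρ = 1.66 μΩ·cm = 1.66×10^-8 Ω·m
A = π(d/2)² = π(4.7350e-05 m)² = 7.0435e-09 m²
L = m/(density·A) = 0.00195/(8910×7.0435e-09) = 31.07 m
R = ρL/A = (1.66×10^-8)(31.07)/(7.0435e-09) = 73.23 Ω
R(226 °C) = 73.23 × (1 + 0.0042×201) = 135 Ω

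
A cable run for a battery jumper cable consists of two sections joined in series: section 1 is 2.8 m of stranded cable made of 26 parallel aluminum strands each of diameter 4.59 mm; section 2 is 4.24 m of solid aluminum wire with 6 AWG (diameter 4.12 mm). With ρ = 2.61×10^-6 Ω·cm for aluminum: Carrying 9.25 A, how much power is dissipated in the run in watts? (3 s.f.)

ρ = 2.61×10^-6 Ω·cm = 2.61×10^-8 Ω·m
Section 1: A_strand = π(2.2950e-03)² = 1.655e-05 m²; R₁ = ρL/(N·A_s) = (2.61×10^-8)(2.8)/(26×1.655e-05) = 1.699×10^-4 Ω
Section 2: A = π(4.12/2 mm)² = π(2.0600e-03 m)² = 1.333e-05 m²
R₂ = (2.61×10^-8)(4.24)/(1.333e-05) = 0.008301 Ω
R = R₁ + R₂ = 0.008471 Ω
P = I²R = (9.25)² × 0.008471 = 0.725 W

0.725 W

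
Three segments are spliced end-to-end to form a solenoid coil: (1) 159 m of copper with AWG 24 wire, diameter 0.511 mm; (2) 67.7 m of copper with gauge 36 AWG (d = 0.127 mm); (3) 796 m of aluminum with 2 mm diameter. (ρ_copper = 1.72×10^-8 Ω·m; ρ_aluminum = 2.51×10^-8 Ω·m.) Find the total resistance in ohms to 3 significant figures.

112 Ω

Seg 1: A = π(0.511/2 mm)² = π(2.5550e-04 m)² = 2.051e-07 m²
R_1 = (1.72×10^-8)(159)/(2.051e-07) = 13.34 Ω
Seg 2: A = π(0.127/2 mm)² = π(6.3500e-05 m)² = 1.267e-08 m²
R_2 = (1.72×10^-8)(67.7)/(1.267e-08) = 91.92 Ω
Seg 3: A = π(d/2)² = π(1.0000e-03 m)² = 3.142e-06 m²
R_3 = (2.51×10^-8)(796)/(3.142e-06) = 6.36 Ω
R_total = R_1 + R_2 + R_3 = 112 Ω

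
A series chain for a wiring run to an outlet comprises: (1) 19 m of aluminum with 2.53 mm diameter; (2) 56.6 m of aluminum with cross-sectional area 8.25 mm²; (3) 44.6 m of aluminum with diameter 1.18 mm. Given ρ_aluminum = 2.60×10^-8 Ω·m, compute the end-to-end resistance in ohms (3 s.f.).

Seg 1: A = π(d/2)² = π(1.2650e-03 m)² = 5.027e-06 m²
R_1 = (2.60×10^-8)(19)/(5.027e-06) = 0.09826 Ω
Seg 2: A = 8.25 mm² = 8.250e-06 m²
R_2 = (2.60×10^-8)(56.6)/(8.250e-06) = 0.1784 Ω
Seg 3: A = π(d/2)² = π(5.9000e-04 m)² = 1.094e-06 m²
R_3 = (2.60×10^-8)(44.6)/(1.094e-06) = 1.06 Ω
R_total = R_1 + R_2 + R_3 = 1.34 Ω

1.34 Ω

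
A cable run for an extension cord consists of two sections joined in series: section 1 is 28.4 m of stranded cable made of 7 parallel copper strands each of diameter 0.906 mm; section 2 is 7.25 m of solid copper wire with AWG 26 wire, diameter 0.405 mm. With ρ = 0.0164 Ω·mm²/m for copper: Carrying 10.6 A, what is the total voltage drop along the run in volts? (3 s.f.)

ρ = 0.0164 Ω·mm²/m = 1.64×10^-8 Ω·m
Section 1: A_strand = π(4.5300e-04)² = 6.447e-07 m²; R₁ = ρL/(N·A_s) = (1.64×10^-8)(28.4)/(7×6.447e-07) = 0.1032 Ω
Section 2: A = π(0.405/2 mm)² = π(2.0250e-04 m)² = 1.288e-07 m²
R₂ = (1.64×10^-8)(7.25)/(1.288e-07) = 0.923 Ω
R = R₁ + R₂ = 1.026 Ω
V = IR = 10.6 × 1.026 = 10.9 V

10.9 V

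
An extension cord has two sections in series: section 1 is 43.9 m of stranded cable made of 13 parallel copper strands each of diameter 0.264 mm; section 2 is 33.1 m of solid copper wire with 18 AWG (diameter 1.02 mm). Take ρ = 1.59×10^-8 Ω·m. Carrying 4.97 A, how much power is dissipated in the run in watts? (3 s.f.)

40.1 W

Section 1: A_strand = π(1.3200e-04)² = 5.474e-08 m²; R₁ = ρL/(N·A_s) = (1.59×10^-8)(43.9)/(13×5.474e-08) = 0.9809 Ω
Section 2: A = π(1.02/2 mm)² = π(5.1000e-04 m)² = 8.171e-07 m²
R₂ = (1.59×10^-8)(33.1)/(8.171e-07) = 0.6441 Ω
R = R₁ + R₂ = 1.625 Ω
P = I²R = (4.97)² × 1.625 = 40.1 W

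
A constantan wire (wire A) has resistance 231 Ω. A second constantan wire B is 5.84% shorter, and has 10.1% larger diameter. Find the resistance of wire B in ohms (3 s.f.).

179 Ω

R ∝ L/d², so R_B/R_A = (1 − 5.84/100) × (1 + 10.1/100)⁻²
= 0.9416 × 0.8249 = 0.7768
R_B = 0.7768 × 231 = 179 Ω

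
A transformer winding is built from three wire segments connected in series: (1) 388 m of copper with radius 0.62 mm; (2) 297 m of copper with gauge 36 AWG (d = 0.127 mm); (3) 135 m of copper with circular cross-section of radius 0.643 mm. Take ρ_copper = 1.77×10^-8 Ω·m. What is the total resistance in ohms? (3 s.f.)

Seg 1: A = πr² = π(6.2000e-04 m)² = 1.208e-06 m²
R_1 = (1.77×10^-8)(388)/(1.208e-06) = 5.687 Ω
Seg 2: A = π(0.127/2 mm)² = π(6.3500e-05 m)² = 1.267e-08 m²
R_2 = (1.77×10^-8)(297)/(1.267e-08) = 415 Ω
Seg 3: A = πr² = π(6.4300e-04 m)² = 1.299e-06 m²
R_3 = (1.77×10^-8)(135)/(1.299e-06) = 1.84 Ω
R_total = R_1 + R_2 + R_3 = 423 Ω

423 Ω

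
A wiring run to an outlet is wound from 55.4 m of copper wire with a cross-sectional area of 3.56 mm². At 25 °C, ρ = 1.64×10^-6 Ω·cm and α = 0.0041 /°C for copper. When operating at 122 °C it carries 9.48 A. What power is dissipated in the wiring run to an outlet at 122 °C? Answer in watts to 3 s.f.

32.1 W

ρ = 1.64×10^-6 Ω·cm = 1.64×10^-8 Ω·m
A = 3.56 mm² = 3.560e-06 m²
R₍25₎ = ρL/A = (1.64×10^-8)(55.4)/(3.560e-06) = 0.2552 Ω
R₍122₎ = R₍25₎(1 + αΔT) = 0.2552 × (1 + 0.0041×97) = 0.3567 Ω
P = I²R = (9.48)² × 0.3567 = 32.1 W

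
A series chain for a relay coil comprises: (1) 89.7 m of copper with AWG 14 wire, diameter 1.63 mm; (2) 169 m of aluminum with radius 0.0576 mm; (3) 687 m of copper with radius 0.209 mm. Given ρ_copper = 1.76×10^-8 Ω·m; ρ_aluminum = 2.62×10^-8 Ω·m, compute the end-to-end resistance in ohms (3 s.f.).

514 Ω

Seg 1: A = π(1.63/2 mm)² = π(8.1500e-04 m)² = 2.087e-06 m²
R_1 = (1.76×10^-8)(89.7)/(2.087e-06) = 0.7566 Ω
Seg 2: A = πr² = π(5.7600e-05 m)² = 1.042e-08 m²
R_2 = (2.62×10^-8)(169)/(1.042e-08) = 424.8 Ω
Seg 3: A = πr² = π(2.0900e-04 m)² = 1.372e-07 m²
R_3 = (1.76×10^-8)(687)/(1.372e-07) = 88.11 Ω
R_total = R_1 + R_2 + R_3 = 514 Ω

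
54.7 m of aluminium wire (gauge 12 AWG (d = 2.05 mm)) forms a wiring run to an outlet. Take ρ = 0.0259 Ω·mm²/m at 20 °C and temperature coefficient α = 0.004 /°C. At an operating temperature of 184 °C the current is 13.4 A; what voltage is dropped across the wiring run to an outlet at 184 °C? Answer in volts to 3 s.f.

ρ = 0.0259 Ω·mm²/m = 2.59×10^-8 Ω·m
A = π(2.05/2 mm)² = π(1.0250e-03 m)² = 3.301e-06 m²
R₍20₎ = ρL/A = (2.59×10^-8)(54.7)/(3.301e-06) = 0.4292 Ω
R₍184₎ = R₍20₎(1 + αΔT) = 0.4292 × (1 + 0.004×164) = 0.7108 Ω
V = IR = 13.4 × 0.7108 = 9.52 V

9.52 V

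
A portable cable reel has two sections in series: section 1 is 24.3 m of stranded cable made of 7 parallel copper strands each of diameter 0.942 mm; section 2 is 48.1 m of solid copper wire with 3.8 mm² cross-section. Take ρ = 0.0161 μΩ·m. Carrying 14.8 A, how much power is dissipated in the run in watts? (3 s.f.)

62.2 W

ρ = 0.0161 μΩ·m = 1.61×10^-8 Ω·m
Section 1: A_strand = π(4.7100e-04)² = 6.969e-07 m²; R₁ = ρL/(N·A_s) = (1.61×10^-8)(24.3)/(7×6.969e-07) = 0.08019 Ω
Section 2: A = 3.8 mm² = 3.800e-06 m²
R₂ = (1.61×10^-8)(48.1)/(3.800e-06) = 0.2038 Ω
R = R₁ + R₂ = 0.284 Ω
P = I²R = (14.8)² × 0.284 = 62.2 W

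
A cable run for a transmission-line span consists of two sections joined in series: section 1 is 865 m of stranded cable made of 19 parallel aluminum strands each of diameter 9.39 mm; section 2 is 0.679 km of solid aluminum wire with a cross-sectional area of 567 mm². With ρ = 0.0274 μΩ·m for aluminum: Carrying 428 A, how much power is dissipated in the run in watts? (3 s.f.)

ρ = 0.0274 μΩ·m = 2.74×10^-8 Ω·m
Section 1: A_strand = π(4.6950e-03)² = 6.925e-05 m²; R₁ = ρL/(N·A_s) = (2.74×10^-8)(865)/(19×6.925e-05) = 0.01801 Ω
Section 2: A = 567 mm² = 5.670e-04 m²
R₂ = (2.74×10^-8)(679)/(5.670e-04) = 0.03281 Ω
R = R₁ + R₂ = 0.05083 Ω
P = I²R = (428)² × 0.05083 = 9310 W

9310 W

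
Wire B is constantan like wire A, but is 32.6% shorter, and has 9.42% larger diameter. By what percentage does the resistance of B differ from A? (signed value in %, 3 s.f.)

-43.7%

R ∝ L/d², so R_B/R_A = (1 − 32.6/100) × (1 + 9.42/100)⁻²
= 0.674 × 0.8352 = 0.5629
(R_B − R_A)/R_A = 0.5629 − 1 = -43.7%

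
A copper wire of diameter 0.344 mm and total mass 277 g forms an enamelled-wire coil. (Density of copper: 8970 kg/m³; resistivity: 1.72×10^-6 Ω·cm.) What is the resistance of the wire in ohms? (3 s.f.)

61.5 Ω

ρ = 1.72×10^-6 Ω·cm = 1.72×10^-8 Ω·m
A = π(d/2)² = π(1.7200e-04 m)² = 9.2941e-08 m²
L = m/(density·A) = 0.277/(8970×9.2941e-08) = 332.3 m
R = ρL/A = (1.72×10^-8)(332.3)/(9.2941e-08) = 61.5 Ω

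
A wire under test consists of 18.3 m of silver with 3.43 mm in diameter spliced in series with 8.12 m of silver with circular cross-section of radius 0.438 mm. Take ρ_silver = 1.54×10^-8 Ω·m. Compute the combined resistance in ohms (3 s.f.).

0.238 Ω

Segment 1: A = π(d/2)² = π(1.7150e-03 m)² = 9.240e-06 m²
R₁ = ρL/A = (1.54×10^-8)(18.3)/(9.240e-06) = 0.0305 Ω
Segment 2: A = πr² = π(4.3800e-04 m)² = 6.027e-07 m²
R₂ = (1.54×10^-8)(8.12)/(6.027e-07) = 0.2075 Ω
R = R₁ + R₂ = 0.238 Ω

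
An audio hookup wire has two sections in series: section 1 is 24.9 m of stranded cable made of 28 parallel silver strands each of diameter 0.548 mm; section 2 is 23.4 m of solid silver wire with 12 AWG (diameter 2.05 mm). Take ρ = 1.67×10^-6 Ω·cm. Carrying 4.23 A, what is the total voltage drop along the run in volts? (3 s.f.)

ρ = 1.67×10^-6 Ω·cm = 1.67×10^-8 Ω·m
Section 1: A_strand = π(2.7400e-04)² = 2.359e-07 m²; R₁ = ρL/(N·A_s) = (1.67×10^-8)(24.9)/(28×2.359e-07) = 0.06297 Ω
Section 2: A = π(2.05/2 mm)² = π(1.0250e-03 m)² = 3.301e-06 m²
R₂ = (1.67×10^-8)(23.4)/(3.301e-06) = 0.1184 Ω
R = R₁ + R₂ = 0.1814 Ω
V = IR = 4.23 × 0.1814 = 0.767 V

0.767 V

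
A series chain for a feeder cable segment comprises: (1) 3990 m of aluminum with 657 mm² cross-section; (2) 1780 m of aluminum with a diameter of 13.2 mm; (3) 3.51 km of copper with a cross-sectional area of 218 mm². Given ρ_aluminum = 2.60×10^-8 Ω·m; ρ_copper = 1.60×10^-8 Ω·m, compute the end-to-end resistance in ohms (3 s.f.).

Seg 1: A = 657 mm² = 6.570e-04 m²
R_1 = (2.60×10^-8)(3990)/(6.570e-04) = 0.1579 Ω
Seg 2: A = π(d/2)² = π(6.6000e-03 m)² = 1.368e-04 m²
R_2 = (2.60×10^-8)(1780)/(1.368e-04) = 0.3382 Ω
Seg 3: A = 218 mm² = 2.180e-04 m²
R_3 = (1.60×10^-8)(3510)/(2.180e-04) = 0.2576 Ω
R_total = R_1 + R_2 + R_3 = 0.754 Ω

0.754 Ω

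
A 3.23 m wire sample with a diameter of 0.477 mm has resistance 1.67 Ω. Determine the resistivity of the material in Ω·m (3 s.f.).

9.24×10^-8 Ω·m

A = π(d/2)² = π(2.3850e-04 m)² = 1.787e-07 m²
ρ = RA/L = (1.67)(1.787e-07)/(3.23) = 9.24×10^-8 Ω·m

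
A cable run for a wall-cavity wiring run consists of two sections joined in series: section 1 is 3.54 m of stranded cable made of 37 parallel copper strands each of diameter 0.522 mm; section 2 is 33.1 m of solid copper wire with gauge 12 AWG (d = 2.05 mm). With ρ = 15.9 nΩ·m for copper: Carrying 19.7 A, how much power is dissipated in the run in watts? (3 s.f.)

ρ = 15.9 nΩ·m = 1.59×10^-8 Ω·m
Section 1: A_strand = π(2.6100e-04)² = 2.140e-07 m²; R₁ = ρL/(N·A_s) = (1.59×10^-8)(3.54)/(37×2.140e-07) = 0.007108 Ω
Section 2: A = π(2.05/2 mm)² = π(1.0250e-03 m)² = 3.301e-06 m²
R₂ = (1.59×10^-8)(33.1)/(3.301e-06) = 0.1595 Ω
R = R₁ + R₂ = 0.1666 Ω
P = I²R = (19.7)² × 0.1666 = 64.6 W

64.6 W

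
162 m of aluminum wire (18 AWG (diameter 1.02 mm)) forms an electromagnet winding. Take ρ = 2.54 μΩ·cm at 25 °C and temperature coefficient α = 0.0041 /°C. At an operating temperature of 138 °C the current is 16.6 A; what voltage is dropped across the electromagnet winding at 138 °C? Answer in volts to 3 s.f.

122 V

ρ = 2.54 μΩ·cm = 2.54×10^-8 Ω·m
A = π(1.02/2 mm)² = π(5.1000e-04 m)² = 8.171e-07 m²
R₍25₎ = ρL/A = (2.54×10^-8)(162)/(8.171e-07) = 5.036 Ω
R₍138₎ = R₍25₎(1 + αΔT) = 5.036 × (1 + 0.0041×113) = 7.369 Ω
V = IR = 16.6 × 7.369 = 122 V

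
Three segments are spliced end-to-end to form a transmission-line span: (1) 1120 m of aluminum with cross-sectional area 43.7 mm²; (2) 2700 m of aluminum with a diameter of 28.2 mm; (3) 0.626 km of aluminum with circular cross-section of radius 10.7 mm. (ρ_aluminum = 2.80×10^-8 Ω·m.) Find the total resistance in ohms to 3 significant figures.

Seg 1: A = 43.7 mm² = 4.370e-05 m²
R_1 = (2.80×10^-8)(1120)/(4.370e-05) = 0.7176 Ω
Seg 2: A = π(d/2)² = π(1.4100e-02 m)² = 6.246e-04 m²
R_2 = (2.80×10^-8)(2700)/(6.246e-04) = 0.121 Ω
Seg 3: A = πr² = π(1.0700e-02 m)² = 3.597e-04 m²
R_3 = (2.80×10^-8)(626)/(3.597e-04) = 0.04873 Ω
R_total = R_1 + R_2 + R_3 = 0.887 Ω

0.887 Ω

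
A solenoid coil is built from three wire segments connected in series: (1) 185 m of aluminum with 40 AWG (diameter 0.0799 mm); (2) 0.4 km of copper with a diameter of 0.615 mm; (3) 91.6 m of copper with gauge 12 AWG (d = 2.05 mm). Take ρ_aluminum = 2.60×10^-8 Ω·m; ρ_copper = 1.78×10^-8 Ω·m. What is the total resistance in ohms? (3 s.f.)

Seg 1: A = π(0.0799/2 mm)² = π(3.9950e-05 m)² = 5.014e-09 m²
R_1 = (2.60×10^-8)(185)/(5.014e-09) = 959.3 Ω
Seg 2: A = π(d/2)² = π(3.0750e-04 m)² = 2.971e-07 m²
R_2 = (1.78×10^-8)(400)/(2.971e-07) = 23.97 Ω
Seg 3: A = π(2.05/2 mm)² = π(1.0250e-03 m)² = 3.301e-06 m²
R_3 = (1.78×10^-8)(91.6)/(3.301e-06) = 0.494 Ω
R_total = R_1 + R_2 + R_3 = 984 Ω

984 Ω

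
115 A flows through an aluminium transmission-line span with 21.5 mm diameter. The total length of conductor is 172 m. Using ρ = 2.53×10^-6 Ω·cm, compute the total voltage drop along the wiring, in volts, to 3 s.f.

ρ = 2.53×10^-6 Ω·cm = 2.53×10^-8 Ω·m
A = π(d/2)² = π(1.0750e-02 m)² = 3.631e-04 m²
R = ρL/A = (2.53×10^-8)(172)/(3.631e-04) = 0.01199 Ω
V = IR = 115 × 0.01199 = 1.38 V

1.38 V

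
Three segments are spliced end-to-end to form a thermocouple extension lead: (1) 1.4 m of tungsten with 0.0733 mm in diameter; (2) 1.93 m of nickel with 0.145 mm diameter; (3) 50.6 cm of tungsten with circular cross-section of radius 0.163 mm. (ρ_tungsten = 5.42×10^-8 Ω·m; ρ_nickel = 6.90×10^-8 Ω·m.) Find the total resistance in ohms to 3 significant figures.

26.4 Ω

Seg 1: A = π(d/2)² = π(3.6650e-05 m)² = 4.220e-09 m²
R_1 = (5.42×10^-8)(1.4)/(4.220e-09) = 17.98 Ω
Seg 2: A = π(d/2)² = π(7.2500e-05 m)² = 1.651e-08 m²
R_2 = (6.90×10^-8)(1.93)/(1.651e-08) = 8.065 Ω
Seg 3: A = πr² = π(1.6300e-04 m)² = 8.347e-08 m²
R_3 = (5.42×10^-8)(0.506)/(8.347e-08) = 0.3286 Ω
R_total = R_1 + R_2 + R_3 = 26.4 Ω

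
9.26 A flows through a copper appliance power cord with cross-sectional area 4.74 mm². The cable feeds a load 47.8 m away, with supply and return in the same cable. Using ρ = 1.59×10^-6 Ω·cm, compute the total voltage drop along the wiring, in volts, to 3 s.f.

2.97 V

ρ = 1.59×10^-6 Ω·cm = 1.59×10^-8 Ω·m
A = 4.74 mm² = 4.740e-06 m²
Total conductor length (both ways) L = 2 × 47.8 = 95.6 m
R = ρL/A = (1.59×10^-8)(95.6)/(4.740e-06) = 0.3207 Ω
V = IR = 9.26 × 0.3207 = 2.97 V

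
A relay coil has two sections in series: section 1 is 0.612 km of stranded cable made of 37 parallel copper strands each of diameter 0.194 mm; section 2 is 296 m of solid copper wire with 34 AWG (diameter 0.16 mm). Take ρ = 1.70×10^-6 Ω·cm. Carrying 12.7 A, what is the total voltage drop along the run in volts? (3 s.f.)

ρ = 1.70×10^-6 Ω·cm = 1.70×10^-8 Ω·m
Section 1: A_strand = π(9.7000e-05)² = 2.956e-08 m²; R₁ = ρL/(N·A_s) = (1.70×10^-8)(612)/(37×2.956e-08) = 9.513 Ω
Section 2: A = π(0.16/2 mm)² = π(8.0000e-05 m)² = 2.011e-08 m²
R₂ = (1.70×10^-8)(296)/(2.011e-08) = 250.3 Ω
R = R₁ + R₂ = 259.8 Ω
V = IR = 12.7 × 259.8 = 3300 V

3300 V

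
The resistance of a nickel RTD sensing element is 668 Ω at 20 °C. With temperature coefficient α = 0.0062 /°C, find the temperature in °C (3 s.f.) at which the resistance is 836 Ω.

60.6 °C

R = R₀(1 + α(T − T₀)) ⇒ T = T₀ + (R/R₀ − 1)/α
T = 20 + (836/668 − 1)/0.0062 = 20 + (0.2515)/0.0062 = 60.6 °C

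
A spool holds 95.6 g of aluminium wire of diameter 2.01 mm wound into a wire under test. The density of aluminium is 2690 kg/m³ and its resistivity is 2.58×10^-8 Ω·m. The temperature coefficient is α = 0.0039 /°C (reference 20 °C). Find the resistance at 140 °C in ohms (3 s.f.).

A = π(d/2)² = π(1.0050e-03 m)² = 3.1731e-06 m²
L = m/(density·A) = 0.0956/(2690×3.1731e-06) = 11.2 m
R = ρL/A = (2.58×10^-8)(11.2)/(3.1731e-06) = 0.09107 Ω
R(140 °C) = 0.09107 × (1 + 0.0039×120) = 0.134 Ω

0.134 Ω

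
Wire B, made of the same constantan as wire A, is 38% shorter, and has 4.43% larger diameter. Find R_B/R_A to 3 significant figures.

R ∝ L/d², so R_B/R_A = (1 − 38/100) × (1 + 4.43/100)⁻²
= 0.62 × 0.917 = 0.569

0.569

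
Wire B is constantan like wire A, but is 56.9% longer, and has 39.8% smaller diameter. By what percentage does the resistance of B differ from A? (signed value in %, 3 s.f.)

R ∝ L/d², so R_B/R_A = (1 + 56.9/100) × (1 − 39.8/100)⁻²
= 1.569 × 2.759 = 4.329
(R_B − R_A)/R_A = 4.329 − 1 = 333%

333%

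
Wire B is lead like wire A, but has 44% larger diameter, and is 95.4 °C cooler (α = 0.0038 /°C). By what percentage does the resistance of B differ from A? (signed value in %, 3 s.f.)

-69.3%

R ∝ ρL/d² with ρ ∝ (1+αΔT), so R_B/R_A = (1 + 44/100)⁻² × (1 − 0.0038×95.4)
= 0.4823 × 0.6375 = 0.3074
(R_B − R_A)/R_A = 0.3074 − 1 = -69.3%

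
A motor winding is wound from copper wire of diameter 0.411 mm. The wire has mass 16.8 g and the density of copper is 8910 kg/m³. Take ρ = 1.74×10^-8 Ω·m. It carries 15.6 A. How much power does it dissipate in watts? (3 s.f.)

454 W

A = π(d/2)² = π(2.0550e-04 m)² = 1.3267e-07 m²
L = m/(density·A) = 0.0168/(8910×1.3267e-07) = 14.21 m
R = ρL/A = (1.74×10^-8)(14.21)/(1.3267e-07) = 1.864 Ω
P = I²R = (15.6)² × 1.864 = 454 W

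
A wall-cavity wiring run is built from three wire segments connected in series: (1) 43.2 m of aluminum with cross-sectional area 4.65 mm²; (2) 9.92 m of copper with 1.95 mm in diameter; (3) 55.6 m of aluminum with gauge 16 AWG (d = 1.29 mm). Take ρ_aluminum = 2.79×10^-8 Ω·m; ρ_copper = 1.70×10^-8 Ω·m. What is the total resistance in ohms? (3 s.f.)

Seg 1: A = 4.65 mm² = 4.650e-06 m²
R_1 = (2.79×10^-8)(43.2)/(4.650e-06) = 0.2592 Ω
Seg 2: A = π(d/2)² = π(9.7500e-04 m)² = 2.986e-06 m²
R_2 = (1.70×10^-8)(9.92)/(2.986e-06) = 0.05647 Ω
Seg 3: A = π(1.29/2 mm)² = π(6.4500e-04 m)² = 1.307e-06 m²
R_3 = (2.79×10^-8)(55.6)/(1.307e-06) = 1.187 Ω
R_total = R_1 + R_2 + R_3 = 1.50 Ω

1.50 Ω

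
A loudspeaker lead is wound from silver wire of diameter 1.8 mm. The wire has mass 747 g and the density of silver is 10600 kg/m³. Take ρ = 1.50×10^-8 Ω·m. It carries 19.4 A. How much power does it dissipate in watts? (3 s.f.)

61.4 W

A = π(d/2)² = π(9.0000e-04 m)² = 2.5447e-06 m²
L = m/(density·A) = 0.747/(10600×2.5447e-06) = 27.69 m
R = ρL/A = (1.50×10^-8)(27.69)/(2.5447e-06) = 0.1632 Ω
P = I²R = (19.4)² × 0.1632 = 61.4 W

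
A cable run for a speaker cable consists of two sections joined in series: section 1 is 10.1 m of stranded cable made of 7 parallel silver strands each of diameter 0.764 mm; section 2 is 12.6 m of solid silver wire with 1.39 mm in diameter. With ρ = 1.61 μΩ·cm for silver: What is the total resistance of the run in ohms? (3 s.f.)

ρ = 1.61 μΩ·cm = 1.61×10^-8 Ω·m
Section 1: A_strand = π(3.8200e-04)² = 4.584e-07 m²; R₁ = ρL/(N·A_s) = (1.61×10^-8)(10.1)/(7×4.584e-07) = 0.05067 Ω
Section 2: A = π(d/2)² = π(6.9500e-04 m)² = 1.517e-06 m²
R₂ = (1.61×10^-8)(12.6)/(1.517e-06) = 0.1337 Ω
R = R₁ + R₂ = 0.184 Ω

0.184 Ω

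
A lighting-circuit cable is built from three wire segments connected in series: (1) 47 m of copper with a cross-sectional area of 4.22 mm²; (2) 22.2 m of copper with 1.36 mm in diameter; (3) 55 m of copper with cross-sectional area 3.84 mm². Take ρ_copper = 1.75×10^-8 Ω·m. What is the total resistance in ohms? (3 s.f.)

Seg 1: A = 4.22 mm² = 4.220e-06 m²
R_1 = (1.75×10^-8)(47)/(4.220e-06) = 0.1949 Ω
Seg 2: A = π(d/2)² = π(6.8000e-04 m)² = 1.453e-06 m²
R_2 = (1.75×10^-8)(22.2)/(1.453e-06) = 0.2674 Ω
Seg 3: A = 3.84 mm² = 3.840e-06 m²
R_3 = (1.75×10^-8)(55)/(3.840e-06) = 0.2507 Ω
R_total = R_1 + R_2 + R_3 = 0.713 Ω

0.713 Ω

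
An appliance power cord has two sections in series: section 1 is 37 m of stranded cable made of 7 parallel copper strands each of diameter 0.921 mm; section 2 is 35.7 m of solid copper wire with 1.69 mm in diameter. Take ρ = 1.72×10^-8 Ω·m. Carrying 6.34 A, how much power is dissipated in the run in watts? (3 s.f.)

Section 1: A_strand = π(4.6050e-04)² = 6.662e-07 m²; R₁ = ρL/(N·A_s) = (1.72×10^-8)(37)/(7×6.662e-07) = 0.1365 Ω
Section 2: A = π(d/2)² = π(8.4500e-04 m)² = 2.243e-06 m²
R₂ = (1.72×10^-8)(35.7)/(2.243e-06) = 0.2737 Ω
R = R₁ + R₂ = 0.4102 Ω
P = I²R = (6.34)² × 0.4102 = 16.5 W

16.5 W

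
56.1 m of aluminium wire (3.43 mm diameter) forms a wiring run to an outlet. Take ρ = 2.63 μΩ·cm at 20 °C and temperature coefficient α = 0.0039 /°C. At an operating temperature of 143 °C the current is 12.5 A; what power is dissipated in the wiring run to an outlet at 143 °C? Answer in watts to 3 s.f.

ρ = 2.63 μΩ·cm = 2.63×10^-8 Ω·m
A = π(d/2)² = π(1.7150e-03 m)² = 9.240e-06 m²
R₍20₎ = ρL/A = (2.63×10^-8)(56.1)/(9.240e-06) = 0.1597 Ω
R₍143₎ = R₍20₎(1 + αΔT) = 0.1597 × (1 + 0.0039×123) = 0.2363 Ω
P = I²R = (12.5)² × 0.2363 = 36.9 W

36.9 W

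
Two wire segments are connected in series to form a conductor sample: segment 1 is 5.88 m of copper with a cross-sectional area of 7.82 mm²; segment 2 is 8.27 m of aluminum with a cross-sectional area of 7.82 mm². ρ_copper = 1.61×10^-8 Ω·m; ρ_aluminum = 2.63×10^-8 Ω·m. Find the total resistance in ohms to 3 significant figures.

0.0399 Ω

Segment 1: A = 7.82 mm² = 7.820e-06 m²
R₁ = ρL/A = (1.61×10^-8)(5.88)/(7.820e-06) = 0.01211 Ω
R₂ = (2.63×10^-8)(8.27)/(7.820e-06) = 0.02781 Ω
R = R₁ + R₂ = 0.0399 Ω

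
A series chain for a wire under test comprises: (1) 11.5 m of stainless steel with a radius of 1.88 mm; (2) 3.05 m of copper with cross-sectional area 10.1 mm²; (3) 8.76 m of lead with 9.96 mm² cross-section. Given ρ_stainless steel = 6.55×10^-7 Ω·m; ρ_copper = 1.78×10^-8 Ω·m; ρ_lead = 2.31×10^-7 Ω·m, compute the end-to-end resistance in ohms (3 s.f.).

Seg 1: A = πr² = π(1.8800e-03 m)² = 1.110e-05 m²
R_1 = (6.55×10^-7)(11.5)/(1.110e-05) = 0.6784 Ω
Seg 2: A = 10.1 mm² = 1.010e-05 m²
R_2 = (1.78×10^-8)(3.05)/(1.010e-05) = 0.005375 Ω
Seg 3: A = 9.96 mm² = 9.960e-06 m²
R_3 = (2.31×10^-7)(8.76)/(9.960e-06) = 0.2032 Ω
R_total = R_1 + R_2 + R_3 = 0.887 Ω

0.887 Ω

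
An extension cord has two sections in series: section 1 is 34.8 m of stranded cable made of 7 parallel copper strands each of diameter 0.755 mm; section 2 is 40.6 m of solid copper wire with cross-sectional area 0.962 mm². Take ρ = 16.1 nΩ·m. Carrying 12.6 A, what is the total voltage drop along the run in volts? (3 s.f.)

10.8 V

ρ = 16.1 nΩ·m = 1.61×10^-8 Ω·m
Section 1: A_strand = π(3.7750e-04)² = 4.477e-07 m²; R₁ = ρL/(N·A_s) = (1.61×10^-8)(34.8)/(7×4.477e-07) = 0.1788 Ω
Section 2: A = 0.962 mm² = 9.620e-07 m²
R₂ = (1.61×10^-8)(40.6)/(9.620e-07) = 0.6795 Ω
R = R₁ + R₂ = 0.8583 Ω
V = IR = 12.6 × 0.8583 = 10.8 V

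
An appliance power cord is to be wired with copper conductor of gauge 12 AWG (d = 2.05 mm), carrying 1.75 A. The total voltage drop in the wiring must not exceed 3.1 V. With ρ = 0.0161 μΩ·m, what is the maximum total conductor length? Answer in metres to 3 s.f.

363 m

ρ = 0.0161 μΩ·m = 1.61×10^-8 Ω·m
A = π(2.05/2 mm)² = π(1.0250e-03 m)² = 3.301e-06 m²
L_max = V_max·A/(1·ρI) = (3.1)(3.301e-06)/(1.61×10^-8×1.75) = 363 m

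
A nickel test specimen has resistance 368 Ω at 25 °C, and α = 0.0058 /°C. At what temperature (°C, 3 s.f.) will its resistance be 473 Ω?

R = R₀(1 + α(T − T₀)) ⇒ T = T₀ + (R/R₀ − 1)/α
T = 25 + (473/368 − 1)/0.0058 = 25 + (0.2853)/0.0058 = 74.2 °C

74.2 °C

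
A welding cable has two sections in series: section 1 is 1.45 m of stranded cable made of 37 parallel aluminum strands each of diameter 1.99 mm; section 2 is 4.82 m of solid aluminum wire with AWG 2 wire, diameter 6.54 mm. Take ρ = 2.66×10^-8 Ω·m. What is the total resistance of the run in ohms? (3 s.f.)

Section 1: A_strand = π(9.9500e-04)² = 3.110e-06 m²; R₁ = ρL/(N·A_s) = (2.66×10^-8)(1.45)/(37×3.110e-06) = 3.352×10^-4 Ω
Section 2: A = π(6.54/2 mm)² = π(3.2700e-03 m)² = 3.359e-05 m²
R₂ = (2.66×10^-8)(4.82)/(3.359e-05) = 0.003817 Ω
R = R₁ + R₂ = 0.00415 Ω

0.00415 Ω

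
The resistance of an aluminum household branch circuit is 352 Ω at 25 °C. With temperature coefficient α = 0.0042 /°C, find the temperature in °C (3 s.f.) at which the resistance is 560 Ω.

166 °C

R = R₀(1 + α(T − T₀)) ⇒ T = T₀ + (R/R₀ − 1)/α
T = 25 + (560/352 − 1)/0.0042 = 25 + (0.5909)/0.0042 = 166 °C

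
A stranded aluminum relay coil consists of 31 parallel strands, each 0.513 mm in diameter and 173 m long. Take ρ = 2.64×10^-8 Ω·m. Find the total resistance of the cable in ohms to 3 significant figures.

0.713 Ω

A_strand = π(2.5650e-04 m)² = 2.067e-07 m²
R_strand = ρL/A = (2.64×10^-8)(173)/(2.067e-07) = 22.1 Ω
R_total = R_strand/N = 22.1/31 = 0.713 Ω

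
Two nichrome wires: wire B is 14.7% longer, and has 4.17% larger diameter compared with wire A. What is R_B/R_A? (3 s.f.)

1.06

R ∝ L/d², so R_B/R_A = (1 + 14.7/100) × (1 + 4.17/100)⁻²
= 1.147 × 0.9215 = 1.06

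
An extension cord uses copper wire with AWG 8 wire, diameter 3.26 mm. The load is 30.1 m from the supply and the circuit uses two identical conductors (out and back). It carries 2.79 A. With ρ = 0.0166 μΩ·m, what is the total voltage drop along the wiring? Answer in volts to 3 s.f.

0.334 V

ρ = 0.0166 μΩ·m = 1.66×10^-8 Ω·m
A = π(3.26/2 mm)² = π(1.6300e-03 m)² = 8.347e-06 m²
Total conductor length (both ways) L = 2 × 30.1 = 60.2 m
R = ρL/A = (1.66×10^-8)(60.2)/(8.347e-06) = 0.1197 Ω
V = IR = 2.79 × 0.1197 = 0.334 V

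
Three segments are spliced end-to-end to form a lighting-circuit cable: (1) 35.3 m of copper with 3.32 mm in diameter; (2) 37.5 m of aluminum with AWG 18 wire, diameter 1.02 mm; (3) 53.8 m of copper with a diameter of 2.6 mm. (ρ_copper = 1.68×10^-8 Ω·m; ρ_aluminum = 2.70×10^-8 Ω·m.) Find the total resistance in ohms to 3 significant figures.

1.48 Ω

Seg 1: A = π(d/2)² = π(1.6600e-03 m)² = 8.657e-06 m²
R_1 = (1.68×10^-8)(35.3)/(8.657e-06) = 0.0685 Ω
Seg 2: A = π(1.02/2 mm)² = π(5.1000e-04 m)² = 8.171e-07 m²
R_2 = (2.70×10^-8)(37.5)/(8.171e-07) = 1.239 Ω
Seg 3: A = π(d/2)² = π(1.3000e-03 m)² = 5.309e-06 m²
R_3 = (1.68×10^-8)(53.8)/(5.309e-06) = 0.1702 Ω
R_total = R_1 + R_2 + R_3 = 1.48 Ω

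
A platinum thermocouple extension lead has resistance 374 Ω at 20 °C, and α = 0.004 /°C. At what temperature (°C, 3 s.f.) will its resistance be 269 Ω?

R = R₀(1 + α(T − T₀)) ⇒ T = T₀ + (R/R₀ − 1)/α
T = 20 + (269/374 − 1)/0.004 = 20 + (-0.2807)/0.004 = -50.2 °C

-50.2 °C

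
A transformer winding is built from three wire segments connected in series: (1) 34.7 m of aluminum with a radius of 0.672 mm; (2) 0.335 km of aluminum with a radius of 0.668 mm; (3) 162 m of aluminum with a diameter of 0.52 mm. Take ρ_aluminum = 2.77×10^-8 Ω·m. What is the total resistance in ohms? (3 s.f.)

28.4 Ω

Seg 1: A = πr² = π(6.7200e-04 m)² = 1.419e-06 m²
R_1 = (2.77×10^-8)(34.7)/(1.419e-06) = 0.6775 Ω
Seg 2: A = πr² = π(6.6800e-04 m)² = 1.402e-06 m²
R_2 = (2.77×10^-8)(335)/(1.402e-06) = 6.619 Ω
Seg 3: A = π(d/2)² = π(2.6000e-04 m)² = 2.124e-07 m²
R_3 = (2.77×10^-8)(162)/(2.124e-07) = 21.13 Ω
R_total = R_1 + R_2 + R_3 = 28.4 Ω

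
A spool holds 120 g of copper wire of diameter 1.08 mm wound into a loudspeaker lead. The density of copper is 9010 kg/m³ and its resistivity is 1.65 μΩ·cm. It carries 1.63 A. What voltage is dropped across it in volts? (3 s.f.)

ρ = 1.65 μΩ·cm = 1.65×10^-8 Ω·m
A = π(d/2)² = π(5.4000e-04 m)² = 9.1609e-07 m²
L = m/(density·A) = 0.12/(9010×9.1609e-07) = 14.54 m
R = ρL/A = (1.65×10^-8)(14.54)/(9.1609e-07) = 0.2619 Ω
V = IR = 1.63 × 0.2619 = 0.427 V

0.427 V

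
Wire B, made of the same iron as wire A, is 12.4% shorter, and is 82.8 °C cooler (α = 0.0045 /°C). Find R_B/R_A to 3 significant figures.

0.550

R ∝ ρL/d² with ρ ∝ (1+αΔT), so R_B/R_A = (1 − 12.4/100) × (1 − 0.0045×82.8)
= 0.876 × 0.6274 = 0.550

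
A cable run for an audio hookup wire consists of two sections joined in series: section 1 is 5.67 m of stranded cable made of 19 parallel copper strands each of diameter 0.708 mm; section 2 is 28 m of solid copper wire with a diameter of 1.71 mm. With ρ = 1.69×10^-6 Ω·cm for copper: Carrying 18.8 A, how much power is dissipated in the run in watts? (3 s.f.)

ρ = 1.69×10^-6 Ω·cm = 1.69×10^-8 Ω·m
Section 1: A_strand = π(3.5400e-04)² = 3.937e-07 m²; R₁ = ρL/(N·A_s) = (1.69×10^-8)(5.67)/(19×3.937e-07) = 0.01281 Ω
Section 2: A = π(d/2)² = π(8.5500e-04 m)² = 2.297e-06 m²
R₂ = (1.69×10^-8)(28)/(2.297e-06) = 0.206 Ω
R = R₁ + R₂ = 0.2189 Ω
P = I²R = (18.8)² × 0.2189 = 77.4 W

77.4 W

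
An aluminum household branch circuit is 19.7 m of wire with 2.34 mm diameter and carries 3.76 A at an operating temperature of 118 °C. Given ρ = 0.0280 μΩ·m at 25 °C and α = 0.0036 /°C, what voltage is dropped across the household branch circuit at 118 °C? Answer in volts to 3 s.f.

ρ = 0.0280 μΩ·m = 2.80×10^-8 Ω·m
A = π(d/2)² = π(1.1700e-03 m)² = 4.301e-06 m²
R₍25₎ = ρL/A = (2.80×10^-8)(19.7)/(4.301e-06) = 0.1283 Ω
R₍118₎ = R₍25₎(1 + αΔT) = 0.1283 × (1 + 0.0036×93) = 0.1712 Ω
V = IR = 3.76 × 0.1712 = 0.644 V

0.644 V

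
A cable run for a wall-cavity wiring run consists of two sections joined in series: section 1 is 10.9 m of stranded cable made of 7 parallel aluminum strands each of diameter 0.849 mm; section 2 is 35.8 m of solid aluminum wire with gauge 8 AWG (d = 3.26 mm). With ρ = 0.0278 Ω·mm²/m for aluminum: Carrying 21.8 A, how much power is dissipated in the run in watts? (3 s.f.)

93.0 W

ρ = 0.0278 Ω·mm²/m = 2.78×10^-8 Ω·m
Section 1: A_strand = π(4.2450e-04)² = 5.661e-07 m²; R₁ = ρL/(N·A_s) = (2.78×10^-8)(10.9)/(7×5.661e-07) = 0.07647 Ω
Section 2: A = π(3.26/2 mm)² = π(1.6300e-03 m)² = 8.347e-06 m²
R₂ = (2.78×10^-8)(35.8)/(8.347e-06) = 0.1192 Ω
R = R₁ + R₂ = 0.1957 Ω
P = I²R = (21.8)² × 0.1957 = 93.0 W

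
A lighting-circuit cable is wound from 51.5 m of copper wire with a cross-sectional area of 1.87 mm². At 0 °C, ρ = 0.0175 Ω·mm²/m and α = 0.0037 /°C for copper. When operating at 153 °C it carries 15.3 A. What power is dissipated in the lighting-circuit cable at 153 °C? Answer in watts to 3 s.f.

177 W

ρ = 0.0175 Ω·mm²/m = 1.75×10^-8 Ω·m
A = 1.87 mm² = 1.870e-06 m²
R₍0₎ = ρL/A = (1.75×10^-8)(51.5)/(1.870e-06) = 0.482 Ω
R₍153₎ = R₍0₎(1 + αΔT) = 0.482 × (1 + 0.0037×153) = 0.7548 Ω
P = I²R = (15.3)² × 0.7548 = 177 W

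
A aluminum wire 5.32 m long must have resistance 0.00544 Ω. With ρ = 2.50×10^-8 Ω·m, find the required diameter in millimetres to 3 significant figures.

5.58 mm

A = ρL/R = (2.50×10^-8)(5.32)/(0.00544) = 2.445e-05 m²
d = 2√(A/π) = 5.579e-03 m = 5.58 mm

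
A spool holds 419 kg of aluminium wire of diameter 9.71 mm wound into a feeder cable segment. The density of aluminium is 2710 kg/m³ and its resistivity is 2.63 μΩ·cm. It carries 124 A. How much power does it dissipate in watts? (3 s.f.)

ρ = 2.63 μΩ·cm = 2.63×10^-8 Ω·m
A = π(d/2)² = π(4.8550e-03 m)² = 7.4051e-05 m²
L = m/(density·A) = 419/(2710×7.4051e-05) = 2088 m
R = ρL/A = (2.63×10^-8)(2088)/(7.4051e-05) = 0.7416 Ω
P = I²R = (124)² × 0.7416 = 11400 W

11400 W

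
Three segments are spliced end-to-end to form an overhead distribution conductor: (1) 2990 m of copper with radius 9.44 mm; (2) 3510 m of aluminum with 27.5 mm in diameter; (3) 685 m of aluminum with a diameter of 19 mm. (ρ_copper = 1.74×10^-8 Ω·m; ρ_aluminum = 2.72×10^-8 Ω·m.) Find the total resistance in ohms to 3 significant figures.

Seg 1: A = πr² = π(9.4400e-03 m)² = 2.800e-04 m²
R_1 = (1.74×10^-8)(2990)/(2.800e-04) = 0.1858 Ω
Seg 2: A = π(d/2)² = π(1.3750e-02 m)² = 5.940e-04 m²
R_2 = (2.72×10^-8)(3510)/(5.940e-04) = 0.1607 Ω
Seg 3: A = π(d/2)² = π(9.5000e-03 m)² = 2.835e-04 m²
R_3 = (2.72×10^-8)(685)/(2.835e-04) = 0.06571 Ω
R_total = R_1 + R_2 + R_3 = 0.412 Ω

0.412 Ω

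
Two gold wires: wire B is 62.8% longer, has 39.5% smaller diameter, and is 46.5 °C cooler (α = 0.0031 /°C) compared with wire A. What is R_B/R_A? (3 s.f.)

R ∝ ρL/d² with ρ ∝ (1+αΔT), so R_B/R_A = (1 + 62.8/100) × (1 − 39.5/100)⁻² × (1 − 0.0031×46.5)
= 1.628 × 2.732 × 0.8558 = 3.81

3.81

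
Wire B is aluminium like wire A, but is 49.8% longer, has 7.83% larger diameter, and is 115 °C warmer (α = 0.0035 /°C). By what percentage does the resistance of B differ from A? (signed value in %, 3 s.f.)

R ∝ ρL/d² with ρ ∝ (1+αΔT), so R_B/R_A = (1 + 49.8/100) × (1 + 7.83/100)⁻² × (1 + 0.0035×115)
= 1.498 × 0.86 × 1.403 = 1.807
(R_B − R_A)/R_A = 1.807 − 1 = 80.7%

80.7%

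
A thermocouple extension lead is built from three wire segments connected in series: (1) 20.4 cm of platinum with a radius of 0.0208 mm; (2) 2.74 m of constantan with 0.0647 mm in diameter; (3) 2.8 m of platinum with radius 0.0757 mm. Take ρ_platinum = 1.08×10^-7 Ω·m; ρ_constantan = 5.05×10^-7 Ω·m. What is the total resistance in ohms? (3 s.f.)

Seg 1: A = πr² = π(2.0800e-05 m)² = 1.359e-09 m²
R_1 = (1.08×10^-7)(0.204)/(1.359e-09) = 16.21 Ω
Seg 2: A = π(d/2)² = π(3.2350e-05 m)² = 3.288e-09 m²
R_2 = (5.05×10^-7)(2.74)/(3.288e-09) = 420.9 Ω
Seg 3: A = πr² = π(7.5700e-05 m)² = 1.800e-08 m²
R_3 = (1.08×10^-7)(2.8)/(1.800e-08) = 16.8 Ω
R_total = R_1 + R_2 + R_3 = 454 Ω

454 Ω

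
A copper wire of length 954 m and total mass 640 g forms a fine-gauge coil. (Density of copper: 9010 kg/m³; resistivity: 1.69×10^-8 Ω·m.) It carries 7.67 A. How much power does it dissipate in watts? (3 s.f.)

A = m/(density·L) = 0.64/(9010×954) = 7.4457e-08 m²
R = ρL/A = (1.69×10^-8)(954)/(7.4457e-08) = 216.5 Ω
P = I²R = (7.67)² × 216.5 = 12700 W

12700 W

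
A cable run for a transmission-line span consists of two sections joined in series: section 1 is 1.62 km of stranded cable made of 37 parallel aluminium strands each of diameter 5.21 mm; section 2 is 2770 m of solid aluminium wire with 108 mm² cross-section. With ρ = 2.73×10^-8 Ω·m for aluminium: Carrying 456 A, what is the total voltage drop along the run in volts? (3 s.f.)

Section 1: A_strand = π(2.6050e-03)² = 2.132e-05 m²; R₁ = ρL/(N·A_s) = (2.73×10^-8)(1620)/(37×2.132e-05) = 0.05607 Ω
Section 2: A = 108 mm² = 1.080e-04 m²
R₂ = (2.73×10^-8)(2770)/(1.080e-04) = 0.7002 Ω
R = R₁ + R₂ = 0.7563 Ω
V = IR = 456 × 0.7563 = 345 V

345 V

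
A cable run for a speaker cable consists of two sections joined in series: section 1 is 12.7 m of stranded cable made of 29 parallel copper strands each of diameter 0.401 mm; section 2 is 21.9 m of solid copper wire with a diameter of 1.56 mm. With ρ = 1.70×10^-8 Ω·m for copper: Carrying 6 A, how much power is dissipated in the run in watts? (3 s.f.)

Section 1: A_strand = π(2.0050e-04)² = 1.263e-07 m²; R₁ = ρL/(N·A_s) = (1.70×10^-8)(12.7)/(29×1.263e-07) = 0.05895 Ω
Section 2: A = π(d/2)² = π(7.8000e-04 m)² = 1.911e-06 m²
R₂ = (1.70×10^-8)(21.9)/(1.911e-06) = 0.1948 Ω
R = R₁ + R₂ = 0.2537 Ω
P = I²R = (6)² × 0.2537 = 9.13 W

9.13 W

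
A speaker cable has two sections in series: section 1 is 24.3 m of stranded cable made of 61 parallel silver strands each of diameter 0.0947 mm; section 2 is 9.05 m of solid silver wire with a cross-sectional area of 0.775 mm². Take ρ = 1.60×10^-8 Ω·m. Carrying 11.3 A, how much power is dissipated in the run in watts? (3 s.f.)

139 W

Section 1: A_strand = π(4.7350e-05)² = 7.044e-09 m²; R₁ = ρL/(N·A_s) = (1.60×10^-8)(24.3)/(61×7.044e-09) = 0.9049 Ω
Section 2: A = 0.775 mm² = 7.750e-07 m²
R₂ = (1.60×10^-8)(9.05)/(7.750e-07) = 0.1868 Ω
R = R₁ + R₂ = 1.092 Ω
P = I²R = (11.3)² × 1.092 = 139 W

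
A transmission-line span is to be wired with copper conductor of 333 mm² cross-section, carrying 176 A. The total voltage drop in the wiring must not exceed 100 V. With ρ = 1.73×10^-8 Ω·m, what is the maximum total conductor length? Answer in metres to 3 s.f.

A = 333 mm² = 3.330e-04 m²
L_max = V_max·A/(1·ρI) = (100)(3.330e-04)/(1.73×10^-8×176) = 10900 m

10900 m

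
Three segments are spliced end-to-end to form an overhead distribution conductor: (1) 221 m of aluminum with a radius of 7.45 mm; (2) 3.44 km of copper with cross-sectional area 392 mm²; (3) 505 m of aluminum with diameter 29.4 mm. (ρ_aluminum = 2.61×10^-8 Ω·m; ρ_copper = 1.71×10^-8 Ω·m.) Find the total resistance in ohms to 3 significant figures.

0.203 Ω

Seg 1: A = πr² = π(7.4500e-03 m)² = 1.744e-04 m²
R_1 = (2.61×10^-8)(221)/(1.744e-04) = 0.03308 Ω
Seg 2: A = 392 mm² = 3.920e-04 m²
R_2 = (1.71×10^-8)(3440)/(3.920e-04) = 0.1501 Ω
Seg 3: A = π(d/2)² = π(1.4700e-02 m)² = 6.789e-04 m²
R_3 = (2.61×10^-8)(505)/(6.789e-04) = 0.01942 Ω
R_total = R_1 + R_2 + R_3 = 0.203 Ω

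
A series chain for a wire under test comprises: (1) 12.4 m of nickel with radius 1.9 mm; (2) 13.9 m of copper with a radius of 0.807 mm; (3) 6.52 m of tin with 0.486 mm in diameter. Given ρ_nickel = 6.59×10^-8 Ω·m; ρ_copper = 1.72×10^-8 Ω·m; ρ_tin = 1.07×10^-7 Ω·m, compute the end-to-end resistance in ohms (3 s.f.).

3.95 Ω

Seg 1: A = πr² = π(1.9000e-03 m)² = 1.134e-05 m²
R_1 = (6.59×10^-8)(12.4)/(1.134e-05) = 0.07205 Ω
Seg 2: A = πr² = π(8.0700e-04 m)² = 2.046e-06 m²
R_2 = (1.72×10^-8)(13.9)/(2.046e-06) = 0.1169 Ω
Seg 3: A = π(d/2)² = π(2.4300e-04 m)² = 1.855e-07 m²
R_3 = (1.07×10^-7)(6.52)/(1.855e-07) = 3.761 Ω
R_total = R_1 + R_2 + R_3 = 3.95 Ω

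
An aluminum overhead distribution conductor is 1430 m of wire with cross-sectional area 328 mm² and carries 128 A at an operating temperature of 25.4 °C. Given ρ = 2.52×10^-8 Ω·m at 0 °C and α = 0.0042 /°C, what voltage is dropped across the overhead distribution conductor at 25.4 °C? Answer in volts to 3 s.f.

15.6 V

A = 328 mm² = 3.280e-04 m²
R₍0₎ = ρL/A = (2.52×10^-8)(1430)/(3.280e-04) = 0.1099 Ω
R₍25.4₎ = R₍0₎(1 + αΔT) = 0.1099 × (1 + 0.0042×25.4) = 0.1216 Ω
V = IR = 128 × 0.1216 = 15.6 V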